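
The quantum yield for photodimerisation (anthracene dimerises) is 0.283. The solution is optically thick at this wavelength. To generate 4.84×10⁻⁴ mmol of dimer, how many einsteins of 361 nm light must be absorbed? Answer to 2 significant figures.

Product: 4.84×10⁻⁴ mmol = 4.84×10⁻⁷ mol.
Photons that must be absorbed: 4.84×10⁻⁷ / 0.283 = 1.710×10⁻⁶ mol.

1.7×10⁻⁶ einstein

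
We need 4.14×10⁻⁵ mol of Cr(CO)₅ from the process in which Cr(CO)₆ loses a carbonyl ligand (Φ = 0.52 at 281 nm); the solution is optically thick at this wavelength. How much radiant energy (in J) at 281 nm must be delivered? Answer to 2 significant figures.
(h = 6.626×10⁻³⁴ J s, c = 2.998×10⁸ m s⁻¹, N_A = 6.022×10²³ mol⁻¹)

Photons that must be absorbed: 4.14×10⁻⁵ / 0.52 = 7.962×10⁻⁵ mol.
Photon energy: hc/λ = 7.069×10⁻¹⁹ J; per mole, 4.257×10⁵ J mol⁻¹.
Energy required: 7.962×10⁻⁵ × 4.257×10⁵ = 34 J.

34 J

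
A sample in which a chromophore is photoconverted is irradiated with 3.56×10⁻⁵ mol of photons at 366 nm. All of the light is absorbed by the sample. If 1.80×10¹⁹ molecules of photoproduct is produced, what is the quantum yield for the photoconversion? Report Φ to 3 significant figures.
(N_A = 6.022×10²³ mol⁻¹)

Φ = 0.840

Product: 1.80×10¹⁹ / 6.022×10²³ = 2.989×10⁻⁵ mol.
Φ = 2.989×10⁻⁵ mol / 3.56×10⁻⁵ mol photons = 0.840.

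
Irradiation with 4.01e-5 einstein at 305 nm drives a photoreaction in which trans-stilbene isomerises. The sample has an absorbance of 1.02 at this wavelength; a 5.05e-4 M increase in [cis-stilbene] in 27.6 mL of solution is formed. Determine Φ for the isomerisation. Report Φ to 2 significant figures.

Product: (5.05e-4 M)(0.0276 L) = 1.394e-5 mol.
Fraction absorbed: 1 − 10^(−1.02) = 0.9045.
Photons absorbed: 0.9045 × 4.01e-5 = 3.627e-5 mol.
Φ = 1.394e-5 mol / 3.627e-5 mol photons = 0.38.

Φ = 0.38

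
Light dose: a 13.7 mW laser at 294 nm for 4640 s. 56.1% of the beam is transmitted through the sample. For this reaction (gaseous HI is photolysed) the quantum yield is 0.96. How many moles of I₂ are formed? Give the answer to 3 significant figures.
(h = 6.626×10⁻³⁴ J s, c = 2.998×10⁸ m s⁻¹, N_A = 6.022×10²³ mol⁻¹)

Photon energy at 294 nm: hc/λ = (6.626×10⁻³⁴)(2.998×10⁸)/(294×10⁻⁹) = 6.757×10⁻¹⁹ J.
Energy delivered: (13.7 mW)(4640 s) = 63.57 J.
Photons incident: 63.57 / 6.757×10⁻¹⁹ = 9.408×10¹⁹, i.e. 9.408×10¹⁹/6.022×10²³ = 1.562×10⁻⁴ mol.
Fraction absorbed: 1 − 56.1/100 = 0.4390.
Photons absorbed: 0.4390 × 1.562×10⁻⁴ = 6.857×10⁻⁵ mol.
Product: Φ × n_abs = 0.96 × 6.857×10⁻⁵ = 6.583×10⁻⁵ mol.

6.58×10⁻⁵ mol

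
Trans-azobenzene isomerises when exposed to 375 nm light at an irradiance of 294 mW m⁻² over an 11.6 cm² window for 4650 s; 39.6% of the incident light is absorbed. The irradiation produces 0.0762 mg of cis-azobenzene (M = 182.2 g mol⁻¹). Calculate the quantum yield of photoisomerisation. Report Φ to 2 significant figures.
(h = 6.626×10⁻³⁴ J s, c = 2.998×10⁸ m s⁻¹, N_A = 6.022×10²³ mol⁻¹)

Φ = 0.21

Product: 0.0762 mg / 182.2 g mol⁻¹ = 4.182×10⁻⁷ mol.
Photon energy at 375 nm: hc/λ = (6.626×10⁻³⁴)(2.998×10⁸)/(375×10⁻⁹) = 5.297×10⁻¹⁹ J.
Energy delivered: (294 mW m⁻²)(11.6×10⁻⁴ m²)(4650 s) = 1.586 J.
Photons incident: 1.586 / 5.297×10⁻¹⁹ = 2.994×10¹⁸, i.e. 2.994×10¹⁸/6.022×10²³ = 4.972×10⁻⁶ mol.
Photons absorbed: 0.396 × 4.972×10⁻⁶ = 1.969×10⁻⁶ mol.
Φ = 4.182×10⁻⁷ mol / 1.969×10⁻⁶ mol photons = 0.21.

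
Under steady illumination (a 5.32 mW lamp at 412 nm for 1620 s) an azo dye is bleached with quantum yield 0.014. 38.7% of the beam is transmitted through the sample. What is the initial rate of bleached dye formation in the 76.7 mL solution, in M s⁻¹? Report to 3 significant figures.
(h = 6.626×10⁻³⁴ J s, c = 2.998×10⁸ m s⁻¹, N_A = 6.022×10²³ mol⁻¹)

2.05×10⁻⁹ M s⁻¹

Photon energy at 412 nm: hc/λ = (6.626×10⁻³⁴)(2.998×10⁸)/(412×10⁻⁹) = 4.822×10⁻¹⁹ J.
Energy delivered: (5.32 mW)(1620 s) = 8.618 J.
Photons incident: 8.618 / 4.822×10⁻¹⁹ = 1.787×10¹⁹, i.e. 1.787×10¹⁹/6.022×10²³ = 2.967×10⁻⁵ mol.
Fraction absorbed: 1 − 38.7/100 = 0.6130.
Photons absorbed: 0.6130 × 2.967×10⁻⁵ = 1.819×10⁻⁵ mol.
Product formed: 0.014 × 1.819×10⁻⁵ = 2.547×10⁻⁷ mol.
Rate: 2.547×10⁻⁷ mol / (1620 s × 0.0767 L) = 2.05×10⁻⁹ M s⁻¹.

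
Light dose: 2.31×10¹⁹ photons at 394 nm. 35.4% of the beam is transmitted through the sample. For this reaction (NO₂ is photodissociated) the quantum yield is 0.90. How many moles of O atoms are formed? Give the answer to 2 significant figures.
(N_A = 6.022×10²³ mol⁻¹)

2.2×10⁻⁵ mol

Moles of photons: 2.31×10¹⁹ / 6.022×10²³ = 3.836×10⁻⁵ mol.
Fraction absorbed: 1 − 35.4/100 = 0.6460.
Photons absorbed: 0.6460 × 3.836×10⁻⁵ = 2.478×10⁻⁵ mol.
Product: Φ × n_abs = 0.90 × 2.478×10⁻⁵ = 2.230×10⁻⁵ mol.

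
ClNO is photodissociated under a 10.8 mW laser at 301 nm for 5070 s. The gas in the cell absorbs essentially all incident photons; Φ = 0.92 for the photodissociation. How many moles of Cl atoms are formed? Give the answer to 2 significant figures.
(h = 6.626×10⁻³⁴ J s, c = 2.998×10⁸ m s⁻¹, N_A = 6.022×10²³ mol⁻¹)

Photon energy at 301 nm: hc/λ = (6.626×10⁻³⁴)(2.998×10⁸)/(301×10⁻⁹) = 6.600×10⁻¹⁹ J.
Energy delivered: (10.8 mW)(5070 s) = 54.76 J.
Photons incident: 54.76 / 6.600×10⁻¹⁹ = 8.297×10¹⁹, i.e. 8.297×10¹⁹/6.022×10²³ = 1.378×10⁻⁴ mol.
Product: Φ × n_abs = 0.92 × 1.378×10⁻⁴ = 1.268×10⁻⁴ mol.

1.3×10⁻⁴ mol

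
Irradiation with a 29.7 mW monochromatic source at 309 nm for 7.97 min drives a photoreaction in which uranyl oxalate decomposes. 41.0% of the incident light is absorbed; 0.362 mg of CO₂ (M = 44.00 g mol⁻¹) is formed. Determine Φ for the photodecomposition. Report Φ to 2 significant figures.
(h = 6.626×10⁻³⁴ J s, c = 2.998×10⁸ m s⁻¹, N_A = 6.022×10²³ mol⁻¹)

Product: 0.362 mg / 44.00 g mol⁻¹ = 8.227×10⁻⁶ mol.
Photon energy at 309 nm: hc/λ = (6.626×10⁻³⁴)(2.998×10⁸)/(309×10⁻⁹) = 6.429×10⁻¹⁹ J.
Energy delivered: (29.7 mW)(478.2 s) = 14.20 J.
Photons incident: 14.20 / 6.429×10⁻¹⁹ = 2.209×10¹⁹, i.e. 2.209×10¹⁹/6.022×10²³ = 3.668×10⁻⁵ mol.
Photons absorbed: 0.410 × 3.668×10⁻⁵ = 1.504×10⁻⁵ mol.
Φ = 8.227×10⁻⁶ mol / 1.504×10⁻⁵ mol photons = 0.55.

Φ = 0.55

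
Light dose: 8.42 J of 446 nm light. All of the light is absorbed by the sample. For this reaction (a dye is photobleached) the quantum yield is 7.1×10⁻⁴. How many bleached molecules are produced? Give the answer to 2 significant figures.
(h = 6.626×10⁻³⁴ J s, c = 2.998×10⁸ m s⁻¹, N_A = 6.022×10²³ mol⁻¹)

1.3×10¹⁶ bleached molecules

Photon energy at 446 nm: hc/λ = (6.626×10⁻³⁴)(2.998×10⁸)/(446×10⁻⁹) = 4.454×10⁻¹⁹ J.
Photons incident: 8.42 / 4.454×10⁻¹⁹ = 1.890×10¹⁹, i.e. 1.890×10¹⁹/6.022×10²³ = 3.138×10⁻⁵ mol.
Product: Φ × n_abs = 7.1×10⁻⁴ × 3.138×10⁻⁵ = 2.228×10⁻⁸ mol.
As a count: 2.228×10⁻⁸ × 6.022×10²³ = 1.3×10¹⁶.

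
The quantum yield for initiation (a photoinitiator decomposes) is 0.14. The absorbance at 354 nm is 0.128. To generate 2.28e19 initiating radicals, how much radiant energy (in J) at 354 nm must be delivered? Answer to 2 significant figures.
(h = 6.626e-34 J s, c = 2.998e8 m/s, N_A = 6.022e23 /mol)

Product: 2.28e19 / 6.022e23 = 3.786e-5 mol.
Photons that must be absorbed: 3.786e-5 / 0.14 = 2.704e-4 mol.
Fraction absorbed: 1 − 10^(−0.128) = 0.2553.
Incident photons needed: 2.704e-4 / 0.2553 = 0.001059 mol.
Photon energy: hc/λ = 5.612e-19 J; per mole, 3.380e5 J mol⁻¹.
Energy required: 0.001059 × 3.380e5 = 360 J.

360 J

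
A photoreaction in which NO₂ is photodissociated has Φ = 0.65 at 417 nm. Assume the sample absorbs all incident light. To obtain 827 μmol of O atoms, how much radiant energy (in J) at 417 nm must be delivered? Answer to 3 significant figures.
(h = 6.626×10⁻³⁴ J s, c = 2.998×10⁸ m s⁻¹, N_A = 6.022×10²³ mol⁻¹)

Product: 827 μmol = 8.27×10⁻⁴ mol.
Photons that must be absorbed: 8.27×10⁻⁴ / 0.65 = 0.001272 mol.
Photon energy: hc/λ = 4.764×10⁻¹⁹ J; per mole, 2.869×10⁵ J mol⁻¹.
Energy required: 0.001272 × 2.869×10⁵ = 365 J.

365 J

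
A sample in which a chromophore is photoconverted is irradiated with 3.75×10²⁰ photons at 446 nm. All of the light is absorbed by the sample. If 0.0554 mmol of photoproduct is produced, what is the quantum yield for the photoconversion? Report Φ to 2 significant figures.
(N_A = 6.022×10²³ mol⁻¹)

Φ = 0.089

Product: 0.0554 mmol = 5.54×10⁻⁵ mol.
Moles of photons: 3.75×10²⁰ / 6.022×10²³ = 6.227×10⁻⁴ mol.
Φ = 5.54×10⁻⁵ mol / 6.227×10⁻⁴ mol photons = 0.089.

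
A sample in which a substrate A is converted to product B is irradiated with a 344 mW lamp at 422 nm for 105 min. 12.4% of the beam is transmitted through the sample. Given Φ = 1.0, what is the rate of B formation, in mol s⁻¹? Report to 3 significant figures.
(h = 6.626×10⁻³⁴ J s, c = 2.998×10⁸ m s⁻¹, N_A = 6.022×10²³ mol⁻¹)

Photon energy at 422 nm: hc/λ = (6.626×10⁻³⁴)(2.998×10⁸)/(422×10⁻⁹) = 4.707×10⁻¹⁹ J.
Energy delivered: (344 mW)(6300 s) = 2167 J.
Photons incident: 2167 / 4.707×10⁻¹⁹ = 4.604×10²¹, i.e. 4.604×10²¹/6.022×10²³ = 0.007645 mol.
Fraction absorbed: 1 − 12.4/100 = 0.8760.
Photons absorbed: 0.8760 × 0.007645 = 0.006697 mol.
Product formed: 1.0 × 0.006697 = 0.006697 mol.
Rate: 0.006697 / 6300 s = 1.06×10⁻⁶ mol s⁻¹.

1.06×10⁻⁶ mol s⁻¹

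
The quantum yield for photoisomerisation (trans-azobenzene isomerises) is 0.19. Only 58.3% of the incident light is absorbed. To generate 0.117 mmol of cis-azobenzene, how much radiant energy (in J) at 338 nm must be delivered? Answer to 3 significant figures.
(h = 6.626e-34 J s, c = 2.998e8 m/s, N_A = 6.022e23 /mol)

Product: 0.117 mmol = 1.17e-4 mol.
Photons that must be absorbed: 1.17e-4 / 0.19 = 6.158e-4 mol.
Incident photons needed: 6.158e-4 / 0.583 = 0.001056 mol.
Photon energy: hc/λ = 5.877e-19 J; per mole, 3.539e5 J mol⁻¹.
Energy required: 0.001056 × 3.539e5 = 374 J.

374 J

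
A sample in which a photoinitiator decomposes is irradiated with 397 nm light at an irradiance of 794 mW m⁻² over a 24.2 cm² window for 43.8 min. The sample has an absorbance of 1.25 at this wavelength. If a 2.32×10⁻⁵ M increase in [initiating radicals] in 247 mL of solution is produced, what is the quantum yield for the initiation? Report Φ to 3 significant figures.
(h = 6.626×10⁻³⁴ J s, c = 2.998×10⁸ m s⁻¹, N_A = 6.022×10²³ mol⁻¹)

Product: (2.32×10⁻⁵ M)(0.247 L) = 5.730×10⁻⁶ mol.
Photon energy at 397 nm: hc/λ = (6.626×10⁻³⁴)(2.998×10⁸)/(397×10⁻⁹) = 5.004×10⁻¹⁹ J.
Energy delivered: (794 mW m⁻²)(24.2×10⁻⁴ m²)(2628 s) = 5.050 J.
Photons incident: 5.050 / 5.004×10⁻¹⁹ = 1.009×10¹⁹, i.e. 1.009×10¹⁹/6.022×10²³ = 1.676×10⁻⁵ mol.
Fraction absorbed: 1 − 10^(−1.25) = 0.9438.
Photons absorbed: 0.9438 × 1.676×10⁻⁵ = 1.582×10⁻⁵ mol.
Φ = 5.730×10⁻⁶ mol / 1.582×10⁻⁵ mol photons = 0.362.

Φ = 0.362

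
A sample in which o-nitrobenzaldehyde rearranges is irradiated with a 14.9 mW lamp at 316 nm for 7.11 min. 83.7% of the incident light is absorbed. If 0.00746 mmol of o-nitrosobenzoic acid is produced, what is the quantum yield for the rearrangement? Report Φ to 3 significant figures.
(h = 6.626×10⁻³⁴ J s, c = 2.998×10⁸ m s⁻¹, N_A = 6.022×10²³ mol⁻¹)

Product: 0.00746 mmol = 7.46×10⁻⁶ mol.
Photon energy at 316 nm: hc/λ = (6.626×10⁻³⁴)(2.998×10⁸)/(316×10⁻⁹) = 6.286×10⁻¹⁹ J.
Energy delivered: (14.9 mW)(426.6 s) = 6.356 J.
Photons incident: 6.356 / 6.286×10⁻¹⁹ = 1.011×10¹⁹, i.e. 1.011×10¹⁹/6.022×10²³ = 1.679×10⁻⁵ mol.
Photons absorbed: 0.837 × 1.679×10⁻⁵ = 1.405×10⁻⁵ mol.
Φ = 7.46×10⁻⁶ mol / 1.405×10⁻⁵ mol photons = 0.531.

Φ = 0.531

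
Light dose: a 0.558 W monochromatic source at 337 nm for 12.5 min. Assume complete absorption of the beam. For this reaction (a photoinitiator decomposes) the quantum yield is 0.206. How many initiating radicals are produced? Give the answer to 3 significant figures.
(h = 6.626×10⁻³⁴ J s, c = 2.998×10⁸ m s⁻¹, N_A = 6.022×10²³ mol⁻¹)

Photon energy at 337 nm: hc/λ = (6.626×10⁻³⁴)(2.998×10⁸)/(337×10⁻⁹) = 5.895×10⁻¹⁹ J.
Energy delivered: (0.558 W)(750 s) = 418.5 J.
Photons incident: 418.5 / 5.895×10⁻¹⁹ = 7.099×10²⁰, i.e. 7.099×10²⁰/6.022×10²³ = 0.001179 mol.
Product: Φ × n_abs = 0.206 × 0.001179 = 2.429×10⁻⁴ mol.
As a count: 2.429×10⁻⁴ × 6.022×10²³ = 1.46×10²⁰.

1.46×10²⁰ initiating radicals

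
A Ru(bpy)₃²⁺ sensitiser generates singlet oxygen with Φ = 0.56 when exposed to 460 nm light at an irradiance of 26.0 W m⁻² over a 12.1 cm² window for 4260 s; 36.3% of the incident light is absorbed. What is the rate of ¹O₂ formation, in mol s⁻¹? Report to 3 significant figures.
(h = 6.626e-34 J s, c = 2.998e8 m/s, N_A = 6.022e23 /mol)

2.46e-8 mol s⁻¹

Photon energy at 460 nm: hc/λ = (6.626e-34)(2.998e8)/(460e-9) = 4.318e-19 J.
Energy delivered: (26.0 W m⁻²)(12.1e-4 m²)(4260 s) = 134.0 J.
Photons incident: 134.0 / 4.318e-19 = 3.103e20, i.e. 3.103e20/6.022e23 = 5.153e-4 mol.
Photons absorbed: 0.363 × 5.153e-4 = 1.871e-4 mol.
Product formed: 0.56 × 1.871e-4 = 1.048e-4 mol.
Rate: 1.048e-4 / 4260 s = 2.46e-8 mol s⁻¹.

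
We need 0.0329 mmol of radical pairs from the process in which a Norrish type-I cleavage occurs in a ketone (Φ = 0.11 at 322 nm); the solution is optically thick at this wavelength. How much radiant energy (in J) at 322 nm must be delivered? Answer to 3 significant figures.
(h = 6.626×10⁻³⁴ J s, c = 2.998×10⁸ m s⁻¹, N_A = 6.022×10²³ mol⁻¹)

Product: 0.0329 mmol = 3.29×10⁻⁵ mol.
Photons that must be absorbed: 3.29×10⁻⁵ / 0.11 = 2.991×10⁻⁴ mol.
Photon energy: hc/λ = 6.169×10⁻¹⁹ J; per mole, 3.715×10⁵ J mol⁻¹.
Energy required: 2.991×10⁻⁴ × 3.715×10⁵ = 111 J.

111 J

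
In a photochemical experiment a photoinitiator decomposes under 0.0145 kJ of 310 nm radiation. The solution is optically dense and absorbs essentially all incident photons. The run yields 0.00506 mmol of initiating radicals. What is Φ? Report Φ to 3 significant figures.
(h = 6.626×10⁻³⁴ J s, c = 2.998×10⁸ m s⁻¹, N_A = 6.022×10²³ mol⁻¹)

Φ = 0.135

Product: 0.00506 mmol = 5.06×10⁻⁶ mol.
Photon energy at 310 nm: hc/λ = (6.626×10⁻³⁴)(2.998×10⁸)/(310×10⁻⁹) = 6.408×10⁻¹⁹ J.
Incident energy: 0.0145 kJ = 14.5 J.
Photons incident: 14.5 / 6.408×10⁻¹⁹ = 2.263×10¹⁹, i.e. 2.263×10¹⁹/6.022×10²³ = 3.758×10⁻⁵ mol.
Φ = 5.06×10⁻⁶ mol / 3.758×10⁻⁵ mol photons = 0.135.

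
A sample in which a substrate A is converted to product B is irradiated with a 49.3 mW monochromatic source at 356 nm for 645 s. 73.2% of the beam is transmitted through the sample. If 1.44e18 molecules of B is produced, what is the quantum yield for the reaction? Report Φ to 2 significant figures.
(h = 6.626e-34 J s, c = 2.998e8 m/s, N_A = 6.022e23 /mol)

Φ = 0.094

Product: 1.44e18 / 6.022e23 = 2.391e-6 mol.
Photon energy at 356 nm: hc/λ = (6.626e-34)(2.998e8)/(356e-9) = 5.580e-19 J.
Energy delivered: (49.3 mW)(645 s) = 31.80 J.
Photons incident: 31.80 / 5.580e-19 = 5.699e19, i.e. 5.699e19/6.022e23 = 9.464e-5 mol.
Fraction absorbed: 1 − 73.2/100 = 0.2680.
Photons absorbed: 0.2680 × 9.464e-5 = 2.536e-5 mol.
Φ = 2.391e-6 mol / 2.536e-5 mol photons = 0.094.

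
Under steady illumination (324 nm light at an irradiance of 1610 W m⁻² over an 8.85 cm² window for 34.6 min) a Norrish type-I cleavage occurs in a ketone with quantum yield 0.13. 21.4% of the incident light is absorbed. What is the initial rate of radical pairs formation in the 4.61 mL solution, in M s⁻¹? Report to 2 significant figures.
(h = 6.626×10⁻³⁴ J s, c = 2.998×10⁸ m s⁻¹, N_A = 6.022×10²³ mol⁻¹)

Photon energy at 324 nm: hc/λ = (6.626×10⁻³⁴)(2.998×10⁸)/(324×10⁻⁹) = 6.131×10⁻¹⁹ J.
Energy delivered: (1610 W m⁻²)(8.85×10⁻⁴ m²)(2076 s) = 2958 J.
Photons incident: 2958 / 6.131×10⁻¹⁹ = 4.825×10²¹, i.e. 4.825×10²¹/6.022×10²³ = 0.008012 mol.
Photons absorbed: 0.214 × 0.008012 = 0.001715 mol.
Product formed: 0.13 × 0.001715 = 2.230×10⁻⁴ mol.
Rate: 2.230×10⁻⁴ mol / (2076 s × 0.00461 L) = 2.3×10⁻⁵ M s⁻¹.

2.3×10⁻⁵ M s⁻¹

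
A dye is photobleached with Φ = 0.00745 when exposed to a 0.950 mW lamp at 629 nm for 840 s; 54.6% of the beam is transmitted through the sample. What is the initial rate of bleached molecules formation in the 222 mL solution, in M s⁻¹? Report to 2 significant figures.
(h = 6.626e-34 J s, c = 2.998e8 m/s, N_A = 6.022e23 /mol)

Photon energy at 629 nm: hc/λ = (6.626e-34)(2.998e8)/(629e-9) = 3.158e-19 J.
Energy delivered: (0.950 mW)(840 s) = 0.7980 J.
Photons incident: 0.7980 / 3.158e-19 = 2.527e18, i.e. 2.527e18/6.022e23 = 4.196e-6 mol.
Fraction absorbed: 1 − 54.6/100 = 0.4540.
Photons absorbed: 0.4540 × 4.196e-6 = 1.905e-6 mol.
Product formed: 0.00745 × 1.905e-6 = 1.419e-8 mol.
Rate: 1.419e-8 mol / (840 s × 0.222 L) = 7.6e-11 M s⁻¹.

7.6e-11 M s⁻¹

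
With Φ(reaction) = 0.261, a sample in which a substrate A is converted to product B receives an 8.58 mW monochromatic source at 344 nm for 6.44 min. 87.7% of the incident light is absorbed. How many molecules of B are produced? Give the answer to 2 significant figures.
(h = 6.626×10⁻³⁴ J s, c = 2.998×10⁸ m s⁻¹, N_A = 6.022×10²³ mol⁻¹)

1.3×10¹⁸ molecules

Photon energy at 344 nm: hc/λ = (6.626×10⁻³⁴)(2.998×10⁸)/(344×10⁻⁹) = 5.775×10⁻¹⁹ J.
Energy delivered: (8.58 mW)(386.4 s) = 3.315 J.
Photons incident: 3.315 / 5.775×10⁻¹⁹ = 5.740×10¹⁸, i.e. 5.740×10¹⁸/6.022×10²³ = 9.532×10⁻⁶ mol.
Photons absorbed: 0.877 × 9.532×10⁻⁶ = 8.360×10⁻⁶ mol.
Product: Φ × n_abs = 0.261 × 8.360×10⁻⁶ = 2.182×10⁻⁶ mol.
As a count: 2.182×10⁻⁶ × 6.022×10²³ = 1.3×10¹⁸.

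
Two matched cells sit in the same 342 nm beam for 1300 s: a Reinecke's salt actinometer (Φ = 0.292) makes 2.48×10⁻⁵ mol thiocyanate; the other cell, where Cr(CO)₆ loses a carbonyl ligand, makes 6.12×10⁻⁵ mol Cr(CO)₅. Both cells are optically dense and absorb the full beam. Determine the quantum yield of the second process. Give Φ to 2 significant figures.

Φ = 0.72

Photons absorbed by the actinometer: 2.48×10⁻⁵ / 0.292 = 8.493×10⁻⁵ mol.
Φ(unknown) = 6.12×10⁻⁵ / 8.493×10⁻⁵ = 0.72.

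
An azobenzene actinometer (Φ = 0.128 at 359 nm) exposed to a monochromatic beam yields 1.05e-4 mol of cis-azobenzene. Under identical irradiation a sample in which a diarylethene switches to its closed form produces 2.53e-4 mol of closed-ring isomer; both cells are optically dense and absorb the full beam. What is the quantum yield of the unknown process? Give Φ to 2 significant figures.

Φ = 0.31

Photons absorbed by the actinometer: 1.05e-4 / 0.128 = 8.203e-4 mol.
Φ(unknown) = 2.53e-4 / 8.203e-4 = 0.31.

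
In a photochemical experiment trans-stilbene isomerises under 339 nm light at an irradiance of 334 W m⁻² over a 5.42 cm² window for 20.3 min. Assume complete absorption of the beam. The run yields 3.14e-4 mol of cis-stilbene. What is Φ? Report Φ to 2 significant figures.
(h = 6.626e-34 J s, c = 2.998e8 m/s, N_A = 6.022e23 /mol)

Photon energy at 339 nm: hc/λ = (6.626e-34)(2.998e8)/(339e-9) = 5.860e-19 J.
Energy delivered: (334 W m⁻²)(5.42e-4 m²)(1218 s) = 220.5 J.
Photons incident: 220.5 / 5.860e-19 = 3.763e20, i.e. 3.763e20/6.022e23 = 6.249e-4 mol.
Φ = 3.14e-4 mol / 6.249e-4 mol photons = 0.50.

Φ = 0.50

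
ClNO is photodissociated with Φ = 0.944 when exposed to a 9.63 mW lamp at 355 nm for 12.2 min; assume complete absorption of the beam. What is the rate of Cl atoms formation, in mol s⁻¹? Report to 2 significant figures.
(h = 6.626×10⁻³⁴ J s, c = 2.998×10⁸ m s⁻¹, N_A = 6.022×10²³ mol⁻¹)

2.7×10⁻⁸ mol s⁻¹

Photon energy at 355 nm: hc/λ = (6.626×10⁻³⁴)(2.998×10⁸)/(355×10⁻⁹) = 5.596×10⁻¹⁹ J.
Energy delivered: (9.63 mW)(732 s) = 7.049 J.
Photons incident: 7.049 / 5.596×10⁻¹⁹ = 1.260×10¹⁹, i.e. 1.260×10¹⁹/6.022×10²³ = 2.092×10⁻⁵ mol.
Product formed: 0.944 × 2.092×10⁻⁵ = 1.975×10⁻⁵ mol.
Rate: 1.975×10⁻⁵ / 732 s = 2.7×10⁻⁸ mol s⁻¹.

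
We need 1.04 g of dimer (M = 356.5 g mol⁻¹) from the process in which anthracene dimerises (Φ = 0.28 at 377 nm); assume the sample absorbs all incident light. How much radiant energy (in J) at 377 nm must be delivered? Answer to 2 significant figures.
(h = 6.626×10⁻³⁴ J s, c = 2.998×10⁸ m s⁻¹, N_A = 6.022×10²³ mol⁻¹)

Product: 1.04 g / 356.5 g mol⁻¹ = 0.002917 mol.
Photons that must be absorbed: 0.002917 / 0.28 = 0.01042 mol.
Photon energy: hc/λ = 5.269×10⁻¹⁹ J; per mole, 3.173×10⁵ J mol⁻¹.
Energy required: 0.01042 × 3.173×10⁵ = 3300 J.

3300 J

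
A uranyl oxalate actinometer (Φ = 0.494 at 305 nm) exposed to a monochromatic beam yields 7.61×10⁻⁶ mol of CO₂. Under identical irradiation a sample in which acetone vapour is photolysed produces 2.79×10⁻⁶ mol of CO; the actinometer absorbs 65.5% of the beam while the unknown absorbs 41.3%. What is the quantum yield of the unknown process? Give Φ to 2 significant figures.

Φ = 0.29

Photons absorbed by the actinometer: 7.61×10⁻⁶ / 0.494 = 1.540×10⁻⁵ mol.
Incident flux: 1.540×10⁻⁵ / 0.655 = 2.351×10⁻⁵ einstein.
Absorbed by unknown: 0.413 × 2.351×10⁻⁵ = 9.710×10⁻⁶ mol.
Φ(unknown) = 2.79×10⁻⁶ / 9.710×10⁻⁶ = 0.29.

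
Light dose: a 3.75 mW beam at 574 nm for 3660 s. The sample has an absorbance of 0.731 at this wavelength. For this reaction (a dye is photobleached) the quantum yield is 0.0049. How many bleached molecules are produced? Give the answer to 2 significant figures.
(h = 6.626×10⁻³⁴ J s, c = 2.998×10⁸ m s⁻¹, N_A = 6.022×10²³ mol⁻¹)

1.6×10¹⁷ bleached molecules

Photon energy at 574 nm: hc/λ = (6.626×10⁻³⁴)(2.998×10⁸)/(574×10⁻⁹) = 3.461×10⁻¹⁹ J.
Energy delivered: (3.75 mW)(3660 s) = 13.73 J.
Photons incident: 13.73 / 3.461×10⁻¹⁹ = 3.967×10¹⁹, i.e. 3.967×10¹⁹/6.022×10²³ = 6.588×10⁻⁵ mol.
Fraction absorbed: 1 − 10^(−0.731) = 0.8142.
Photons absorbed: 0.8142 × 6.588×10⁻⁵ = 5.364×10⁻⁵ mol.
Product: Φ × n_abs = 0.0049 × 5.364×10⁻⁵ = 2.628×10⁻⁷ mol.
As a count: 2.628×10⁻⁷ × 6.022×10²³ = 1.6×10¹⁷.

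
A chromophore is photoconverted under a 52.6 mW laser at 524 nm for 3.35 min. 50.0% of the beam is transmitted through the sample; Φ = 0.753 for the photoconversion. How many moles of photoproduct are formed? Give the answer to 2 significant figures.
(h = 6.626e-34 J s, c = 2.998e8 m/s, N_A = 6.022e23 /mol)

Photon energy at 524 nm: hc/λ = (6.626e-34)(2.998e8)/(524e-9) = 3.791e-19 J.
Energy delivered: (52.6 mW)(201 s) = 10.57 J.
Photons incident: 10.57 / 3.791e-19 = 2.788e19, i.e. 2.788e19/6.022e23 = 4.630e-5 mol.
Fraction absorbed: 1 − 50.0/100 = 0.5000.
Photons absorbed: 0.5000 × 4.630e-5 = 2.315e-5 mol.
Product: Φ × n_abs = 0.753 × 2.315e-5 = 1.743e-5 mol.

1.7e-5 mol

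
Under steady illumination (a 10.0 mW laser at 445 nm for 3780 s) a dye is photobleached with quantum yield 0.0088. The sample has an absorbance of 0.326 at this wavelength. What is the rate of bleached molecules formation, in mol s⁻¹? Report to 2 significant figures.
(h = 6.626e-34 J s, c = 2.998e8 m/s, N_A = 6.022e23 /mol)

1.7e-10 mol s⁻¹

Photon energy at 445 nm: hc/λ = (6.626e-34)(2.998e8)/(445e-9) = 4.464e-19 J.
Energy delivered: (10.0 mW)(3780 s) = 37.80 J.
Photons incident: 37.80 / 4.464e-19 = 8.468e19, i.e. 8.468e19/6.022e23 = 1.406e-4 mol.
Fraction absorbed: 1 − 10^(−0.326) = 0.5279.
Photons absorbed: 0.5279 × 1.406e-4 = 7.422e-5 mol.
Product formed: 0.0088 × 7.422e-5 = 6.531e-7 mol.
Rate: 6.531e-7 / 3780 s = 1.7e-10 mol s⁻¹.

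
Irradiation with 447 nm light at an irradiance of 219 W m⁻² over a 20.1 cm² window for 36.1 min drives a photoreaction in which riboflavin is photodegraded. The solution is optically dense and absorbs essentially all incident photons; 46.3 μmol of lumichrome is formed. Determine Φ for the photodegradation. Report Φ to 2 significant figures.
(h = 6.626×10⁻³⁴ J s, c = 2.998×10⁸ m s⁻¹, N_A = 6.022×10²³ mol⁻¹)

Product: 46.3 μmol = 4.63×10⁻⁵ mol.
Photon energy at 447 nm: hc/λ = (6.626×10⁻³⁴)(2.998×10⁸)/(447×10⁻⁹) = 4.444×10⁻¹⁹ J.
Energy delivered: (219 W m⁻²)(20.1×10⁻⁴ m²)(2166 s) = 953.5 J.
Photons incident: 953.5 / 4.444×10⁻¹⁹ = 2.146×10²¹, i.e. 2.146×10²¹/6.022×10²³ = 0.003564 mol.
Φ = 4.63×10⁻⁵ mol / 0.003564 mol photons = 0.013.

Φ = 0.013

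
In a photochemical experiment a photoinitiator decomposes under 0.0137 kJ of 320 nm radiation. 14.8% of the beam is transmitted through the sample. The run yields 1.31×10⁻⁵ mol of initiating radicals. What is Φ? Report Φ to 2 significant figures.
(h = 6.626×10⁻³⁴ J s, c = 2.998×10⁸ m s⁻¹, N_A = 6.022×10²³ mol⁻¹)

Φ = 0.42

Photon energy at 320 nm: hc/λ = (6.626×10⁻³⁴)(2.998×10⁸)/(320×10⁻⁹) = 6.208×10⁻¹⁹ J.
Incident energy: 0.0137 kJ = 13.7 J.
Photons incident: 13.7 / 6.208×10⁻¹⁹ = 2.207×10¹⁹, i.e. 2.207×10¹⁹/6.022×10²³ = 3.665×10⁻⁵ mol.
Fraction absorbed: 1 − 14.8/100 = 0.8520.
Photons absorbed: 0.8520 × 3.665×10⁻⁵ = 3.123×10⁻⁵ mol.
Φ = 1.31×10⁻⁵ mol / 3.123×10⁻⁵ mol photons = 0.42.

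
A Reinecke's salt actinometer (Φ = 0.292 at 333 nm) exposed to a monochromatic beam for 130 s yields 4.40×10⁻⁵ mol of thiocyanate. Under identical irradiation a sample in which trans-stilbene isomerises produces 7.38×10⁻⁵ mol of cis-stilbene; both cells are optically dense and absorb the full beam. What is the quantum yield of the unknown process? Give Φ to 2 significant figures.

Φ = 0.49

Photons absorbed by the actinometer: 4.40×10⁻⁵ / 0.292 = 1.507×10⁻⁴ mol.
Φ(unknown) = 7.38×10⁻⁵ / 1.507×10⁻⁴ = 0.49.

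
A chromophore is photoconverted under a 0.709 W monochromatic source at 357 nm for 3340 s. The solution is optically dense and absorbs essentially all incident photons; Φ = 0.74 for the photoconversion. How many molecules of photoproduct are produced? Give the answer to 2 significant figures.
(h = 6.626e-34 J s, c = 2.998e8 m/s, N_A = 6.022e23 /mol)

3.1e21 molecules

Photon energy at 357 nm: hc/λ = (6.626e-34)(2.998e8)/(357e-9) = 5.564e-19 J.
Energy delivered: (0.709 W)(3340 s) = 2368 J.
Photons incident: 2368 / 5.564e-19 = 4.256e21, i.e. 4.256e21/6.022e23 = 0.007067 mol.
Product: Φ × n_abs = 0.74 × 0.007067 = 0.005230 mol.
As a count: 0.005230 × 6.022e23 = 3.1e21.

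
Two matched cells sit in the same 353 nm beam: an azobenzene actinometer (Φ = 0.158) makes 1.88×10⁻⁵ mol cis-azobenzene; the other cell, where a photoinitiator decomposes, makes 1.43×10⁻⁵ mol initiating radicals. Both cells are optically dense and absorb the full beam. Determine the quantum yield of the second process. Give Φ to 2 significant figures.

Φ = 0.12

Photons absorbed by the actinometer: 1.88×10⁻⁵ / 0.158 = 1.190×10⁻⁴ mol.
Φ(unknown) = 1.43×10⁻⁵ / 1.190×10⁻⁴ = 0.12.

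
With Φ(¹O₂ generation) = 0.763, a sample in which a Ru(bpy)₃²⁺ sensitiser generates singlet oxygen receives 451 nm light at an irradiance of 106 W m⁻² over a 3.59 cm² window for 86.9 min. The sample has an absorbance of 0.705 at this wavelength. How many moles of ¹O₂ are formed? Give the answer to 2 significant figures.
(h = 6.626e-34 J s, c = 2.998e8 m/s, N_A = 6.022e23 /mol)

4.6e-4 mol

Photon energy at 451 nm: hc/λ = (6.626e-34)(2.998e8)/(451e-9) = 4.405e-19 J.
Energy delivered: (106 W m⁻²)(3.59e-4 m²)(5214 s) = 198.4 J.
Photons incident: 198.4 / 4.405e-19 = 4.504e20, i.e. 4.504e20/6.022e23 = 7.479e-4 mol.
Fraction absorbed: 1 − 10^(−0.705) = 0.8028.
Photons absorbed: 0.8028 × 7.479e-4 = 6.004e-4 mol.
Product: Φ × n_abs = 0.763 × 6.004e-4 = 4.581e-4 mol.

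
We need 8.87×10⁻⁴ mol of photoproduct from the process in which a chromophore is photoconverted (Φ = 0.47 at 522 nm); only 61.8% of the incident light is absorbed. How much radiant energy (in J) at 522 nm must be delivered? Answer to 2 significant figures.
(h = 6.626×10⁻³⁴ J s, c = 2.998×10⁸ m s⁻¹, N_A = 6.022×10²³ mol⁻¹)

700 J

Photons that must be absorbed: 8.87×10⁻⁴ / 0.47 = 0.001887 mol.
Incident photons needed: 0.001887 / 0.618 = 0.003053 mol.
Photon energy: hc/λ = 3.806×10⁻¹⁹ J; per mole, 2.292×10⁵ J mol⁻¹.
Energy required: 0.003053 × 2.292×10⁵ = 700 J.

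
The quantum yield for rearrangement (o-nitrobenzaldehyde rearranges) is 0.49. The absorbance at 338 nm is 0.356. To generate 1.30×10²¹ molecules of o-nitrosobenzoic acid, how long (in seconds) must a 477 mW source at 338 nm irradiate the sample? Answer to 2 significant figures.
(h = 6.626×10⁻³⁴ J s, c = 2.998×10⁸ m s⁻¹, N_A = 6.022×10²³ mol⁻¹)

t ≈ 5800 s

Product: 1.30×10²¹ / 6.022×10²³ = 0.002159 mol.
Photons that must be absorbed: 0.002159 / 0.49 = 0.004406 mol.
Fraction absorbed: 1 − 10^(−0.356) = 0.5594.
Incident photons needed: 0.004406 / 0.5594 = 0.007876 mol.
Photon energy: hc/λ = 5.877×10⁻¹⁹ J; per mole, 3.539×10⁵ J mol⁻¹.
Energy required: 0.007876 × 3.539×10⁵ = 2787 J.
Time: 2787 J / 0.477 W = 5800 s.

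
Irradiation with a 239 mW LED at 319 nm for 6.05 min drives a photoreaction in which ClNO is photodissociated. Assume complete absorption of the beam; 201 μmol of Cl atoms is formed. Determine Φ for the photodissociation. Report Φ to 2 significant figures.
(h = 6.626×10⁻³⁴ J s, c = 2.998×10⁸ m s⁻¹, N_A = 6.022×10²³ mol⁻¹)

Φ = 0.87

Product: 201 μmol = 2.01×10⁻⁴ mol.
Photon energy at 319 nm: hc/λ = (6.626×10⁻³⁴)(2.998×10⁸)/(319×10⁻⁹) = 6.227×10⁻¹⁹ J.
Energy delivered: (239 mW)(363 s) = 86.76 J.
Photons incident: 86.76 / 6.227×10⁻¹⁹ = 1.393×10²⁰, i.e. 1.393×10²⁰/6.022×10²³ = 2.313×10⁻⁴ mol.
Φ = 2.01×10⁻⁴ mol / 2.313×10⁻⁴ mol photons = 0.87.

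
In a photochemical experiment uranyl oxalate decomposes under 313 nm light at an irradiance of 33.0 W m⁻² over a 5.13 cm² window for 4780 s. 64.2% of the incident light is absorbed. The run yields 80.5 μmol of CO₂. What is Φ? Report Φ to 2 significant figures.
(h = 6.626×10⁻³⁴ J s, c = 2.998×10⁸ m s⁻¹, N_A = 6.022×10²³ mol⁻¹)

Φ = 0.59

Product: 80.5 μmol = 8.05×10⁻⁵ mol.
Photon energy at 313 nm: hc/λ = (6.626×10⁻³⁴)(2.998×10⁸)/(313×10⁻⁹) = 6.347×10⁻¹⁹ J.
Energy delivered: (33.0 W m⁻²)(5.13×10⁻⁴ m²)(4780 s) = 80.92 J.
Photons incident: 80.92 / 6.347×10⁻¹⁹ = 1.275×10²⁰, i.e. 1.275×10²⁰/6.022×10²³ = 2.117×10⁻⁴ mol.
Photons absorbed: 0.642 × 2.117×10⁻⁴ = 1.359×10⁻⁴ mol.
Φ = 8.05×10⁻⁵ mol / 1.359×10⁻⁴ mol photons = 0.59.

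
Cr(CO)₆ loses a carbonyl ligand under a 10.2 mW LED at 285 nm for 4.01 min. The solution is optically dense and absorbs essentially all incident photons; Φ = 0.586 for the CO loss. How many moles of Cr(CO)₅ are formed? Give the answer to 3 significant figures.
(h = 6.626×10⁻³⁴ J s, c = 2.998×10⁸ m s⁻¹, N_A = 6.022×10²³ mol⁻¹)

3.43×10⁻⁶ mol

Photon energy at 285 nm: hc/λ = (6.626×10⁻³⁴)(2.998×10⁸)/(285×10⁻⁹) = 6.970×10⁻¹⁹ J.
Energy delivered: (10.2 mW)(240.6 s) = 2.454 J.
Photons incident: 2.454 / 6.970×10⁻¹⁹ = 3.521×10¹⁸, i.e. 3.521×10¹⁸/6.022×10²³ = 5.847×10⁻⁶ mol.
Product: Φ × n_abs = 0.586 × 5.847×10⁻⁶ = 3.426×10⁻⁶ mol.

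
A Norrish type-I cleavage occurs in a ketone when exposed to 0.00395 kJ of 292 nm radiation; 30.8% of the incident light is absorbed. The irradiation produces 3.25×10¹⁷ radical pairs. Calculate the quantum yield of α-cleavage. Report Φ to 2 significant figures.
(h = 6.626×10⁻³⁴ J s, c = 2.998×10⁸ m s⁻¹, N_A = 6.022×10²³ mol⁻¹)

Φ = 0.18

Product: 3.25×10¹⁷ / 6.022×10²³ = 5.397×10⁻⁷ mol.
Photon energy at 292 nm: hc/λ = (6.626×10⁻³⁴)(2.998×10⁸)/(292×10⁻⁹) = 6.803×10⁻¹⁹ J.
Incident energy: 0.00395 kJ = 3.95 J.
Photons incident: 3.95 / 6.803×10⁻¹⁹ = 5.806×10¹⁸, i.e. 5.806×10¹⁸/6.022×10²³ = 9.641×10⁻⁶ mol.
Photons absorbed: 0.308 × 9.641×10⁻⁶ = 2.969×10⁻⁶ mol.
Φ = 5.397×10⁻⁷ mol / 2.969×10⁻⁶ mol photons = 0.18.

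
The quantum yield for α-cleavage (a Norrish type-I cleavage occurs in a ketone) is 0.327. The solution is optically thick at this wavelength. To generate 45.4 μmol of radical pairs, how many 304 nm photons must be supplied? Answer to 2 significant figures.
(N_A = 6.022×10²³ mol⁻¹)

8.4×10¹⁹ photons

Product: 45.4 μmol = 4.54×10⁻⁵ mol.
Photons that must be absorbed: 4.54×10⁻⁵ / 0.327 = 1.388×10⁻⁴ mol.
Photon count: 1.388×10⁻⁴ × 6.022×10²³ = 8.4×10¹⁹.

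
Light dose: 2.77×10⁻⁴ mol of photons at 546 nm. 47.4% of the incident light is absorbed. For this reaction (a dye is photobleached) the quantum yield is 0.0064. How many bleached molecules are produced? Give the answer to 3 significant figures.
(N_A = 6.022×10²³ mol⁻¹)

5.06×10¹⁷ bleached molecules

Photons absorbed: 0.474 × 2.77×10⁻⁴ = 1.313×10⁻⁴ mol.
Product: Φ × n_abs = 0.0064 × 1.313×10⁻⁴ = 8.403×10⁻⁷ mol.
As a count: 8.403×10⁻⁷ × 6.022×10²³ = 5.06×10¹⁷.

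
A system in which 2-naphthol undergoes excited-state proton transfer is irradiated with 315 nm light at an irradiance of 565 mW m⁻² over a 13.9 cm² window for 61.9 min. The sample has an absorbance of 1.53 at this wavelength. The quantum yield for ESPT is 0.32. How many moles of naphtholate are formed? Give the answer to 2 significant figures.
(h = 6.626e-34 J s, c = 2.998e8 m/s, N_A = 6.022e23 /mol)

Photon energy at 315 nm: hc/λ = (6.626e-34)(2.998e8)/(315e-9) = 6.306e-19 J.
Energy delivered: (565 mW m⁻²)(13.9e-4 m²)(3714 s) = 2.917 J.
Photons incident: 2.917 / 6.306e-19 = 4.626e18, i.e. 4.626e18/6.022e23 = 7.682e-6 mol.
Fraction absorbed: 1 − 10^(−1.53) = 0.9705.
Photons absorbed: 0.9705 × 7.682e-6 = 7.455e-6 mol.
Product: Φ × n_abs = 0.32 × 7.455e-6 = 2.386e-6 mol.

2.4e-6 mol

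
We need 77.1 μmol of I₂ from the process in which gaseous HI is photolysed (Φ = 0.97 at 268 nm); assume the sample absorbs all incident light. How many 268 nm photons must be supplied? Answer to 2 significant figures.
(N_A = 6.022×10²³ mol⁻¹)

4.8×10¹⁹ photons

Product: 77.1 μmol = 7.71×10⁻⁵ mol.
Photons that must be absorbed: 7.71×10⁻⁵ / 0.97 = 7.948×10⁻⁵ mol.
Photon count: 7.948×10⁻⁵ × 6.022×10²³ = 4.8×10¹⁹.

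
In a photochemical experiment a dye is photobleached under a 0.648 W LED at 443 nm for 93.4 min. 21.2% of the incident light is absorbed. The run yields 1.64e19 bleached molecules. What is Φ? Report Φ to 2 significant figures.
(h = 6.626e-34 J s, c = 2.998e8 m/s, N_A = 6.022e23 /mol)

Product: 1.64e19 / 6.022e23 = 2.723e-5 mol.
Photon energy at 443 nm: hc/λ = (6.626e-34)(2.998e8)/(443e-9) = 4.484e-19 J.
Energy delivered: (0.648 W)(5604 s) = 3631 J.
Photons incident: 3631 / 4.484e-19 = 8.098e21, i.e. 8.098e21/6.022e23 = 0.01345 mol.
Photons absorbed: 0.212 × 0.01345 = 0.002851 mol.
Φ = 2.723e-5 mol / 0.002851 mol photons = 0.0096.

Φ = 0.0096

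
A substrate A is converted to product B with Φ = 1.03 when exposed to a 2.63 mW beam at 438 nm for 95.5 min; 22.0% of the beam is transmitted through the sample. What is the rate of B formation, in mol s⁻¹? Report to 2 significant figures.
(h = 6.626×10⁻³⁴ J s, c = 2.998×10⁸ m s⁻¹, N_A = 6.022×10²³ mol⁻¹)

Photon energy at 438 nm: hc/λ = (6.626×10⁻³⁴)(2.998×10⁸)/(438×10⁻⁹) = 4.535×10⁻¹⁹ J.
Energy delivered: (2.63 mW)(5730 s) = 15.07 J.
Photons incident: 15.07 / 4.535×10⁻¹⁹ = 3.323×10¹⁹, i.e. 3.323×10¹⁹/6.022×10²³ = 5.518×10⁻⁵ mol.
Fraction absorbed: 1 − 22.0/100 = 0.7800.
Photons absorbed: 0.7800 × 5.518×10⁻⁵ = 4.304×10⁻⁵ mol.
Product formed: 1.03 × 4.304×10⁻⁵ = 4.433×10⁻⁵ mol.
Rate: 4.433×10⁻⁵ / 5730 s = 7.7×10⁻⁹ mol s⁻¹.

7.7×10⁻⁹ mol s⁻¹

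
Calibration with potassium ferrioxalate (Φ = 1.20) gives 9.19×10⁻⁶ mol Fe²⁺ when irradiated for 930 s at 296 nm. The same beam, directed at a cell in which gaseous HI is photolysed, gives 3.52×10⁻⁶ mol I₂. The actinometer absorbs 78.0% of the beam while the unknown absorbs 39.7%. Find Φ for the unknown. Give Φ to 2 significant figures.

Φ = 0.90

Photons absorbed by the actinometer: 9.19×10⁻⁶ / 1.20 = 7.658×10⁻⁶ mol.
Incident flux: 7.658×10⁻⁶ / 0.780 = 9.818×10⁻⁶ einstein.
Absorbed by unknown: 0.397 × 9.818×10⁻⁶ = 3.898×10⁻⁶ mol.
Φ(unknown) = 3.52×10⁻⁶ / 3.898×10⁻⁶ = 0.90.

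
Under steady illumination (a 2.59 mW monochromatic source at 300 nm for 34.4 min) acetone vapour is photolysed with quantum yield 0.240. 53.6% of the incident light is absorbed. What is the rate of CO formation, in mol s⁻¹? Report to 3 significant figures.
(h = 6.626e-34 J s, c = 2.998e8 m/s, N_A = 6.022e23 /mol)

Photon energy at 300 nm: hc/λ = (6.626e-34)(2.998e8)/(300e-9) = 6.622e-19 J.
Energy delivered: (2.59 mW)(2064 s) = 5.346 J.
Photons incident: 5.346 / 6.622e-19 = 8.073e18, i.e. 8.073e18/6.022e23 = 1.341e-5 mol.
Photons absorbed: 0.536 × 1.341e-5 = 7.188e-6 mol.
Product formed: 0.240 × 7.188e-6 = 1.725e-6 mol.
Rate: 1.725e-6 / 2064 s = 8.36e-10 mol s⁻¹.

8.36e-10 mol s⁻¹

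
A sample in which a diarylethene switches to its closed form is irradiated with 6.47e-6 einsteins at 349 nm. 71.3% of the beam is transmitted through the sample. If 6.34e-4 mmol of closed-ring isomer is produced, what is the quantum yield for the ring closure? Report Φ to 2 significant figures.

Φ = 0.34

Product: 6.34e-4 mmol = 6.34e-7 mol.
Fraction absorbed: 1 − 71.3/100 = 0.2870.
Photons absorbed: 0.2870 × 6.47e-6 = 1.857e-6 mol.
Φ = 6.34e-7 mol / 1.857e-6 mol photons = 0.34.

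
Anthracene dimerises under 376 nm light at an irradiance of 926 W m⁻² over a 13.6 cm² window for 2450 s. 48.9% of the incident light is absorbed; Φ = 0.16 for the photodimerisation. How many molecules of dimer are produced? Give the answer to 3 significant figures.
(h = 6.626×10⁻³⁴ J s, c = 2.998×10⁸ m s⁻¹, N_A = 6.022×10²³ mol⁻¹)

4.57×10²⁰ molecules

Photon energy at 376 nm: hc/λ = (6.626×10⁻³⁴)(2.998×10⁸)/(376×10⁻⁹) = 5.283×10⁻¹⁹ J.
Energy delivered: (926 W m⁻²)(13.6×10⁻⁴ m²)(2450 s) = 3085 J.
Photons incident: 3085 / 5.283×10⁻¹⁹ = 5.839×10²¹, i.e. 5.839×10²¹/6.022×10²³ = 0.009696 mol.
Photons absorbed: 0.489 × 0.009696 = 0.004741 mol.
Product: Φ × n_abs = 0.16 × 0.004741 = 7.586×10⁻⁴ mol.
As a count: 7.586×10⁻⁴ × 6.022×10²³ = 4.57×10²⁰.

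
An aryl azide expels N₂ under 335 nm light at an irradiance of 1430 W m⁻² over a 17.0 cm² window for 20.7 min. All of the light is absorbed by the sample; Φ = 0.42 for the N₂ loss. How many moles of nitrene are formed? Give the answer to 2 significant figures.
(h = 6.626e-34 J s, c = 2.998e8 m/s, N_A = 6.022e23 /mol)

0.0036 mol

Photon energy at 335 nm: hc/λ = (6.626e-34)(2.998e8)/(335e-9) = 5.930e-19 J.
Energy delivered: (1430 W m⁻²)(17.0e-4 m²)(1242 s) = 3019 J.
Photons incident: 3019 / 5.930e-19 = 5.091e21, i.e. 5.091e21/6.022e23 = 0.008454 mol.
Product: Φ × n_abs = 0.42 × 0.008454 = 0.003551 mol.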